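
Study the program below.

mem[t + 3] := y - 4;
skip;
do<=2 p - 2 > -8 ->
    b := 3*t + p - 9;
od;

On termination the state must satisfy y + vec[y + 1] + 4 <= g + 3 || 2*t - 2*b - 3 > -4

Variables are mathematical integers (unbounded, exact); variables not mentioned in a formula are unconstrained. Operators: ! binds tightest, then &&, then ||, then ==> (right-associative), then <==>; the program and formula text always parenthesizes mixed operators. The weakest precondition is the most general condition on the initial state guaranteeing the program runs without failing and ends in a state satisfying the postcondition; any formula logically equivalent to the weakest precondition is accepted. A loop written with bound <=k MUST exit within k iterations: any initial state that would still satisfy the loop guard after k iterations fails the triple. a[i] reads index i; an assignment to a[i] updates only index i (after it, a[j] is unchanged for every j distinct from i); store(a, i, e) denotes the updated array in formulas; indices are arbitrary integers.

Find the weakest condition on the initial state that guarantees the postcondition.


Working backward. After the program, the postcondition y + vec[y + 1] + 4 <= g + 3 || 2*t - 2*b - 3 > -4 must hold; in canonical form it is vec[y + 1] + y <= g - 1 || 2*t > 2*b - 1.
Before the loop (bound <=2), unroll the exhaustion recursion (WP_0 = exit-now case; WP_j = one more guarded iteration, up to j = 2):
  WP_0: (!(p > -6)) && (vec[y + 1] + y <= g - 1 || 2*t > 2*b - 1)
  WP_1: (p > -6 ==> ((!(p > -6)) && (vec[y + 1] + y <= g - 1 || 2*p + 4*t < 19))) && ((!(p > -6)) ==> (vec[y + 1] + y <= g - 1 || 2*t > 2*b - 1))
  WP_2: (p > -6 ==> ((p > -6 ==> ((!(p > -6)) && (vec[y + 1] + y <= g - 1 || 2*p + 4*t < 19))) && ((!(p > -6)) ==> (vec[y + 1] + y <= g - 1 || 2*p + 4*t < 19)))) && ((!(p > -6)) ==> (vec[y + 1] + y <= g - 1 || 2*t > 2*b - 1))
So before the loop: (p > -6 ==> ((p > -6 ==> ((!(p > -6)) && (vec[y + 1] + y <= g - 1 || 2*p + 4*t < 19))) && ((!(p > -6)) ==> (vec[y + 1] + y <= g - 1 || 2*p + 4*t < 19)))) && ((!(p > -6)) ==> (vec[y + 1] + y <= g - 1 || 2*t > 2*b - 1))
Before skip: (p > -6 ==> ((p > -6 ==> ((!(p > -6)) && (vec[y + 1] + y <= g - 1 || 2*p + 4*t < 19))) && ((!(p > -6)) ==> (vec[y + 1] + y <= g - 1 || 2*p + 4*t < 19)))) && ((!(p > -6)) ==> (vec[y + 1] + y <= g - 1 || 2*t > 2*b - 1))
Before mem[t + 3] := y - 4: (p > -6 ==> ((p > -6 ==> ((!(p > -6)) && (vec[y + 1] + y <= g - 1 || 2*p + 4*t < 19))) && ((!(p > -6)) ==> (vec[y + 1] + y <= g - 1 || 2*p + 4*t < 19)))) && ((!(p > -6)) ==> (vec[y + 1] + y <= g - 1 || 2*t > 2*b - 1))
Answer: WP = (p > -6 ==> ((p > -6 ==> ((!(p > -6)) && (vec[y + 1] + y <= g - 1 || 2*p + 4*t < 19))) && ((!(p > -6)) ==> (vec[y + 1] + y <= g - 1 || 2*p + 4*t < 19)))) && ((!(p > -6)) ==> (vec[y + 1] + y <= g - 1 || 2*t > 2*b - 1))


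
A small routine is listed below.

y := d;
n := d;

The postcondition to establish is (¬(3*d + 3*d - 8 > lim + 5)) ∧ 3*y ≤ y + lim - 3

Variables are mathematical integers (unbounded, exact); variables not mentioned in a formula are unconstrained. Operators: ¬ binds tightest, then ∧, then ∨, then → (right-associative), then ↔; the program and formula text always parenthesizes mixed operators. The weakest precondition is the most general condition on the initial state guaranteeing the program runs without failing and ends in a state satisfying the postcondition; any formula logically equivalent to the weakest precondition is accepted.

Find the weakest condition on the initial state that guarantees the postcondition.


Working backward. After the program, the postcondition (¬(3*d + 3*d - 8 > lim + 5)) ∧ 3*y ≤ y + lim - 3 must hold; in canonical form it is (¬(6*d > lim + 13)) ∧ 2*y ≤ lim - 3.
Before n := d: (¬(6*d > lim + 13)) ∧ 2*y ≤ lim - 3
Before y := d: (¬(6*d > lim + 13)) ∧ 2*d ≤ lim - 3
Answer: WP = (¬(6*d > lim + 13)) ∧ 2*d ≤ lim - 3


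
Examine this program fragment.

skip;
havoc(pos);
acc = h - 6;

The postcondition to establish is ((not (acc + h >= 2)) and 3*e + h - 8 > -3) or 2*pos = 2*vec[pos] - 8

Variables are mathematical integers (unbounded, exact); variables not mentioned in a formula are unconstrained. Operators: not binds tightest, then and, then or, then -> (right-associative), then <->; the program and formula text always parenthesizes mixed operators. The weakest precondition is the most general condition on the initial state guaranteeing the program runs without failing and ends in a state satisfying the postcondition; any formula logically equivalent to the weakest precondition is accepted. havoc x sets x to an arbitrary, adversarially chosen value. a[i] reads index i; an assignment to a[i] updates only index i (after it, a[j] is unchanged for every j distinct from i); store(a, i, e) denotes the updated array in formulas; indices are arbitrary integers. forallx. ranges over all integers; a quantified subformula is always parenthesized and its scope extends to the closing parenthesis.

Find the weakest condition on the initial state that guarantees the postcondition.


Working backward. After the program, the postcondition ((not (acc + h >= 2)) and 3*e + h - 8 > -3) or 2*pos = 2*vec[pos] - 8 must hold; in canonical form it is ((not (acc + h >= 2)) and 3*e + h > 5) or 2*pos = 2*vec[pos] - 8.
Before acc := h - 6: ((not (2*h >= 8)) and 3*e + h > 5) or 2*pos = 2*vec[pos] - 8
Before havoc pos: forall pos_1. (((not (2*h >= 8)) and 3*e + h > 5) or 2*pos_1 = 2*vec[pos_1] - 8)
Before skip: forall pos_1. (((not (2*h >= 8)) and 3*e + h > 5) or 2*pos_1 = 2*vec[pos_1] - 8)
Answer: WP = forall pos_1. (((not (2*h >= 8)) and 3*e + h > 5) or 2*pos_1 = 2*vec[pos_1] - 8)


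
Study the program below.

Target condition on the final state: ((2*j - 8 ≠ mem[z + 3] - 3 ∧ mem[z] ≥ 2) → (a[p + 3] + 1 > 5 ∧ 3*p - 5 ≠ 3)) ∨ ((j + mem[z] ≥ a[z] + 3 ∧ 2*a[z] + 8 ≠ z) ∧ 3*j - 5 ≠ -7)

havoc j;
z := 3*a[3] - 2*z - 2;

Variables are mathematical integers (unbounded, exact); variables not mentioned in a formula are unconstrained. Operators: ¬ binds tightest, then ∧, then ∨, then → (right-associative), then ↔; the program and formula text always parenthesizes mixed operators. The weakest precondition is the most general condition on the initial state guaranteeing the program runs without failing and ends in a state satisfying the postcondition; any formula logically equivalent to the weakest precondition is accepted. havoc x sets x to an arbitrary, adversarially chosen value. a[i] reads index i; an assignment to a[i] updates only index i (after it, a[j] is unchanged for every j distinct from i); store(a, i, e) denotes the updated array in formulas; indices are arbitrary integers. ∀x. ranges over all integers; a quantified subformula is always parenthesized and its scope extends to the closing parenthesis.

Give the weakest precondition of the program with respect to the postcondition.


Working backward. After the program, the postcondition ((2*j - 8 ≠ mem[z + 3] - 3 ∧ mem[z] ≥ 2) → (a[p + 3] + 1 > 5 ∧ 3*p - 5 ≠ 3)) ∨ ((j + mem[z] ≥ a[z] + 3 ∧ 2*a[z] + 8 ≠ z) ∧ 3*j - 5 ≠ -7) must hold; in canonical form it is ((2*j ≠ mem[z + 3] + 5 ∧ mem[z] ≥ 2) → (a[p + 3] > 4 ∧ 3*p ≠ 8)) ∨ (mem[z] + j ≥ a[z] + 3 ∧ 2*a[z] ≠ z - 8 ∧ 3*j ≠ -2).
Before z := 3*a[3] - 2*z - 2: ((2*j ≠ mem[3*a[3] - 2*z + 1] + 5 ∧ mem[3*a[3] - 2*z - 2] ≥ 2) → (a[p + 3] > 4 ∧ 3*p ≠ 8)) ∨ (mem[3*a[3] - 2*z - 2] + j ≥ a[3*a[3] - 2*z - 2] + 3 ∧ 2*a[3*a[3] - 2*z - 2] + 2*z ≠ 3*a[3] - 10 ∧ 3*j ≠ -2)
Before havoc j: ∀j_1. (((2*j_1 ≠ mem[3*a[3] - 2*z + 1] + 5 ∧ mem[3*a[3] - 2*z - 2] ≥ 2) → (a[p + 3] > 4 ∧ 3*p ≠ 8)) ∨ (mem[3*a[3] - 2*z - 2] + j_1 ≥ a[3*a[3] - 2*z - 2] + 3 ∧ 2*a[3*a[3] - 2*z - 2] + 2*z ≠ 3*a[3] - 10 ∧ 3*j_1 ≠ -2))
Answer: WP = ∀j_1. (((2*j_1 ≠ mem[3*a[3] - 2*z + 1] + 5 ∧ mem[3*a[3] - 2*z - 2] ≥ 2) → (a[p + 3] > 4 ∧ 3*p ≠ 8)) ∨ (mem[3*a[3] - 2*z - 2] + j_1 ≥ a[3*a[3] - 2*z - 2] + 3 ∧ 2*a[3*a[3] - 2*z - 2] + 2*z ≠ 3*a[3] - 10 ∧ 3*j_1 ≠ -2))


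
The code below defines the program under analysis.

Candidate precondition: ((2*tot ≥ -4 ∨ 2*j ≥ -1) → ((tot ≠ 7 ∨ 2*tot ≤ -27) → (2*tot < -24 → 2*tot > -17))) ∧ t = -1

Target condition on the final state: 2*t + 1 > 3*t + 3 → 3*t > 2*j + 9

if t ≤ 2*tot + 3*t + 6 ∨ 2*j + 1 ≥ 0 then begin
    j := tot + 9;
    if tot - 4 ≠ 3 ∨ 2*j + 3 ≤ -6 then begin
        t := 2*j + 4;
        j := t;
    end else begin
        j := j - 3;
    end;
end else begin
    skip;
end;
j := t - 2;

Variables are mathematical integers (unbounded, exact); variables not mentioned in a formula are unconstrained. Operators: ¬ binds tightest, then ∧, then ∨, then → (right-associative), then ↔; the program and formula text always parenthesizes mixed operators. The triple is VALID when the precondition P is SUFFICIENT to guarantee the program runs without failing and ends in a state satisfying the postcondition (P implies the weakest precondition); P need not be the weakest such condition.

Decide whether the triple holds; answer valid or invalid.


Working backward. After the program, the postcondition 2*t + 1 > 3*t + 3 → 3*t > 2*j + 9 must hold; in canonical form it is t < -2 → 3*t > 2*j + 9.
Before j := t - 2: t < -2 → t > 5
Then branch requires ((tot ≠ 7 ∨ 2*tot ≤ -27) → (2*tot < -24 → 2*tot > -17)) ∧ ((¬(tot ≠ 7 ∨ 2*tot ≤ -27)) → (t < -2 → t > 5)); else branch requires t < -2 → t > 5.
Before the if: ((2*t + 2*tot ≥ -6 ∨ 2*j ≥ -1) → (((tot ≠ 7 ∨ 2*tot ≤ -27) → (2*tot < -24 → 2*tot > -17)) ∧ ((¬(tot ≠ 7 ∨ 2*tot ≤ -27)) → (t < -2 → t > 5)))) ∧ ((¬(2*t + 2*tot ≥ -6 ∨ 2*j ≥ -1)) → (t < -2 → t > 5))
The weakest precondition is ((2*t + 2*tot ≥ -6 ∨ 2*j ≥ -1) → (((tot ≠ 7 ∨ 2*tot ≤ -27) → (2*tot < -24 → 2*tot > -17)) ∧ ((¬(tot ≠ 7 ∨ 2*tot ≤ -27)) → (t < -2 → t > 5)))) ∧ ((¬(2*t + 2*tot ≥ -6 ∨ 2*j ≥ -1)) → (t < -2 → t > 5)).
Check whether ((2*tot ≥ -4 ∨ 2*j ≥ -1) → ((tot ≠ 7 ∨ 2*tot ≤ -27) → (2*tot < -24 → 2*tot > -17))) ∧ t = -1 implies it.
Every state satisfying the precondition satisfies the weakest precondition: the implication holds.
Answer: valid


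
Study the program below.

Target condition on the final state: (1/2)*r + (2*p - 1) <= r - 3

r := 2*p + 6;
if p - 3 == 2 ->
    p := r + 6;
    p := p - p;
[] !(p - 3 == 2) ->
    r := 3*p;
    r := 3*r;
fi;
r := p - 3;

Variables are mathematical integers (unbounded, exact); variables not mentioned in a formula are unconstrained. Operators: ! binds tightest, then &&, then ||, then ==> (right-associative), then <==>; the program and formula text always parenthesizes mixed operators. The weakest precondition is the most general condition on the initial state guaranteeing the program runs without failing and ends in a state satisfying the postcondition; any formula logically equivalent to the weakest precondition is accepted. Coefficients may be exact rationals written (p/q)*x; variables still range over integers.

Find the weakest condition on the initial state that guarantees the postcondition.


Working backward. After the program, the postcondition (1/2)*r + (2*p - 1) <= r - 3 must hold; in canonical form it is 2*p <= (1/2)*r - 2.
Before r := p - 3: (3/2)*p <= -7/2
Then branch requires false; else branch requires (3/2)*p <= -7/2.
Before the if: (!(p == 5)) && ((!(p == 5)) ==> (3/2)*p <= -7/2)
Before r := 2*p + 6: (!(p == 5)) && ((!(p == 5)) ==> (3/2)*p <= -7/2)
Answer: WP = (!(p == 5)) && ((!(p == 5)) ==> (3/2)*p <= -7/2)


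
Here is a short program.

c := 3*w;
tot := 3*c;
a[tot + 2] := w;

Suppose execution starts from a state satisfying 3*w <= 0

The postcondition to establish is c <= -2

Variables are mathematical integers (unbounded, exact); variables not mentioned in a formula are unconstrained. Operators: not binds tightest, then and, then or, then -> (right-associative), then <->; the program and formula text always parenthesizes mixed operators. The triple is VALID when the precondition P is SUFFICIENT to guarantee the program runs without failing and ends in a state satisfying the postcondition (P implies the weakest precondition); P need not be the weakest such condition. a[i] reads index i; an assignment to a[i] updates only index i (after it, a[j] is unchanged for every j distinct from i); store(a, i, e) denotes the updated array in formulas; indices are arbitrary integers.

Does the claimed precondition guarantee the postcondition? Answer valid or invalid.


Working backward. After the program, c <= -2 must hold.
Before a[tot + 2] := w: c <= -2
Before tot := 3*c: c <= -2
Before c := 3*w: 3*w <= -2
The weakest precondition is 3*w <= -2.
Check whether 3*w <= 0 implies it.
Countermodel: at the initial state w = 0, the precondition holds but the weakest precondition fails.
Answer: invalid


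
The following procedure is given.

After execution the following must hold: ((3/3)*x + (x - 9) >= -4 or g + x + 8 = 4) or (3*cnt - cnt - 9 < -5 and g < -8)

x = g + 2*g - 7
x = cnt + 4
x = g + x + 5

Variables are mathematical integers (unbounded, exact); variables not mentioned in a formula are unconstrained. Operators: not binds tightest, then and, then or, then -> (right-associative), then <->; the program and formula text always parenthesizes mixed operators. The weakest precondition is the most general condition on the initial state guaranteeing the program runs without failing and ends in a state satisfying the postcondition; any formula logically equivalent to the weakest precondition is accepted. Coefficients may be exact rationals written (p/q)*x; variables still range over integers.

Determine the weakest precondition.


Working backward. After the program, the postcondition ((3/3)*x + (x - 9) >= -4 or g + x + 8 = 4) or (3*cnt - cnt - 9 < -5 and g < -8) must hold; in canonical form it is 2*x >= 5 or g + x = -4 or (2*cnt < 4 and g < -8).
Before x := g + x + 5: 2*g + 2*x >= -5 or 2*g + x = -9 or (2*cnt < 4 and g < -8)
Before x := cnt + 4: 2*cnt + 2*g >= -13 or cnt + 2*g = -13 or (2*cnt < 4 and g < -8)
Before x := g + 2*g - 7: 2*cnt + 2*g >= -13 or cnt + 2*g = -13 or (2*cnt < 4 and g < -8)
Answer: WP = 2*cnt + 2*g >= -13 or cnt + 2*g = -13 or (2*cnt < 4 and g < -8)


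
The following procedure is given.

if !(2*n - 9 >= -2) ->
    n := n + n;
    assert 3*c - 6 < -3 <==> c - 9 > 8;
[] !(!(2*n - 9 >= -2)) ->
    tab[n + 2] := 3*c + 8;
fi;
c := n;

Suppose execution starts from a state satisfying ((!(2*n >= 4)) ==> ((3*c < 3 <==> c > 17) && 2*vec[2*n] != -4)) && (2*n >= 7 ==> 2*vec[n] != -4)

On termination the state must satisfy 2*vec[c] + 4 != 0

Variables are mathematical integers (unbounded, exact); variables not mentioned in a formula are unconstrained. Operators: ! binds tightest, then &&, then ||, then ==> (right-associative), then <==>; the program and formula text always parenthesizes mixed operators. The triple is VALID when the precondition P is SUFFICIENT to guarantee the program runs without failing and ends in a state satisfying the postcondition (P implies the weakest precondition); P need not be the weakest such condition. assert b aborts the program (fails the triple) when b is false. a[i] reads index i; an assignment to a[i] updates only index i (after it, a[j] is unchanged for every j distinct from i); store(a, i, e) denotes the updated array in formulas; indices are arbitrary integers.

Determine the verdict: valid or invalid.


Working backward. After the program, the postcondition 2*vec[c] + 4 != 0 must hold; in canonical form it is 2*vec[c] != -4.
Before c := n: 2*vec[n] != -4
Then branch requires (3*c < 3 <==> c > 17) && 2*vec[2*n] != -4; else branch requires 2*vec[n] != -4.
Before the if: ((!(2*n >= 7)) ==> ((3*c < 3 <==> c > 17) && 2*vec[2*n] != -4)) && (2*n >= 7 ==> 2*vec[n] != -4)
The weakest precondition is ((!(2*n >= 7)) ==> ((3*c < 3 <==> c > 17) && 2*vec[2*n] != -4)) && (2*n >= 7 ==> 2*vec[n] != -4).
Check whether ((!(2*n >= 4)) ==> ((3*c < 3 <==> c > 17) && 2*vec[2*n] != -4)) && (2*n >= 7 ==> 2*vec[n] != -4) implies it.
Countermodel: at the initial state c = 18, n = 2, vec = {[2] = -2, [4] = -2, elsewhere -2}, the precondition holds but the weakest precondition fails.
Answer: invalid


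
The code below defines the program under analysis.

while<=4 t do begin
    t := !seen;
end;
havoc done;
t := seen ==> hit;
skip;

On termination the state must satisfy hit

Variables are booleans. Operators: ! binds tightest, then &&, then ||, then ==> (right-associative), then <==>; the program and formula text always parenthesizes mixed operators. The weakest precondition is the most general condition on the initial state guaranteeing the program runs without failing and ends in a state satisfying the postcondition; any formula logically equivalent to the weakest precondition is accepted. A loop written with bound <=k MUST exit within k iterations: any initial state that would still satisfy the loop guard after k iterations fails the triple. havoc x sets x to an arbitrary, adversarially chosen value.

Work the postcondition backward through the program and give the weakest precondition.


Working backward. After the program, hit must hold.
Before skip: hit
Before t := seen ==> hit: hit
Before havoc done: hit
Before the loop (bound <=4), unroll the exhaustion recursion (WP_0 = exit-now case; WP_j = one more guarded iteration, up to j = 4):
  WP_0: (!t) && hit
  WP_1: (t ==> (seen && hit)) && ((!t) ==> hit)
  WP_2: (t ==> (((!seen) ==> (seen && hit)) && (seen ==> hit))) && ((!t) ==> hit)
  WP_3: (t ==> (((!seen) ==> (((!seen) ==> (seen && hit)) && (seen ==> hit))) && (seen ==> hit))) && ((!t) ==> hit)
  WP_4: (t ==> (((!seen) ==> (((!seen) ==> (((!seen) ==> (seen && hit)) && (seen ==> hit))) && (seen ==> hit))) && (seen ==> hit))) && ((!t) ==> hit)
So before the loop: (t ==> (((!seen) ==> (((!seen) ==> (((!seen) ==> (seen && hit)) && (seen ==> hit))) && (seen ==> hit))) && (seen ==> hit))) && ((!t) ==> hit)
Answer: WP = (t ==> (((!seen) ==> (((!seen) ==> (((!seen) ==> (seen && hit)) && (seen ==> hit))) && (seen ==> hit))) && (seen ==> hit))) && ((!t) ==> hit)


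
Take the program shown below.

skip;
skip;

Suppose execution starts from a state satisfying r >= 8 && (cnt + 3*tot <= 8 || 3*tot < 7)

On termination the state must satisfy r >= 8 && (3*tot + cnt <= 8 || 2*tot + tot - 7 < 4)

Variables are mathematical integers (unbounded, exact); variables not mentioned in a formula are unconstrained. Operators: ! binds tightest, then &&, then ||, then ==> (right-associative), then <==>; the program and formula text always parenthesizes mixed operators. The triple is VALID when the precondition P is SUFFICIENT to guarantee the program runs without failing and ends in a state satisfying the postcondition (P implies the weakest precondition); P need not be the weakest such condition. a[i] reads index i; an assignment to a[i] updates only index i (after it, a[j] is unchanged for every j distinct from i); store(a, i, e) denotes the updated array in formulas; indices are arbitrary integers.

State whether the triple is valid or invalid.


Working backward. After the program, the postcondition r >= 8 && (3*tot + cnt <= 8 || 2*tot + tot - 7 < 4) must hold; in canonical form it is r >= 8 && (cnt + 3*tot <= 8 || 3*tot < 11).
Before skip: r >= 8 && (cnt + 3*tot <= 8 || 3*tot < 11)
Before skip: r >= 8 && (cnt + 3*tot <= 8 || 3*tot < 11)
The weakest precondition is r >= 8 && (cnt + 3*tot <= 8 || 3*tot < 11).
Check whether r >= 8 && (cnt + 3*tot <= 8 || 3*tot < 7) implies it.
Every state satisfying the precondition satisfies the weakest precondition: the implication holds.
Answer: valid


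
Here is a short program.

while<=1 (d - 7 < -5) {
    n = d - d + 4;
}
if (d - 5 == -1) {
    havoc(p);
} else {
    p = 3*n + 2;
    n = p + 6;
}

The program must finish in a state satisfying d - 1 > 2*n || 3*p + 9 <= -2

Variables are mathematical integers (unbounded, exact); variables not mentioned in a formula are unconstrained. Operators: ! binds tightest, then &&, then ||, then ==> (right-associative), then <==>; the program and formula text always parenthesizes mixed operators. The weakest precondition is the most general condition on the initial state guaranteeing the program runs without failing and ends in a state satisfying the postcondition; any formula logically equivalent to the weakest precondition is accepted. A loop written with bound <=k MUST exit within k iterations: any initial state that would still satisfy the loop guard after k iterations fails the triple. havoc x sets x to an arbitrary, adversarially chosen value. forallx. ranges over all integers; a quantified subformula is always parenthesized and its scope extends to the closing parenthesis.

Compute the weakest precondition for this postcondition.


Working backward. After the program, the postcondition d - 1 > 2*n || 3*p + 9 <= -2 must hold; in canonical form it is d > 2*n + 1 || 3*p <= -11.
Then branch requires forall p_1. (d > 2*n + 1 || 3*p_1 <= -11); else branch requires d > 6*n + 17 || 9*n <= -17.
Before the if: (d == 4 ==> (forall p_1. (d > 2*n + 1 || 3*p_1 <= -11))) && ((!(d == 4)) ==> (d > 6*n + 17 || 9*n <= -17))
Before the loop (bound <=1), unroll the exhaustion recursion (WP_0 = exit-now case; WP_j = one more guarded iteration, up to j = 1):
  WP_0: (!(d < 2)) && (d == 4 ==> (forall p_1. (d > 2*n + 1 || 3*p_1 <= -11))) && ((!(d == 4)) ==> (d > 6*n + 17 || 9*n <= -17))
  WP_1: (d < 2 ==> ((!(d < 2)) && (d == 4 ==> (forall p_1. (d > 9 || 3*p_1 <= -11))) && ((!(d == 4)) ==> d > 41))) && ((!(d < 2)) ==> ((d == 4 ==> (forall p_1. (d > 2*n + 1 || 3*p_1 <= -11))) && ((!(d == 4)) ==> (d > 6*n + 17 || 9*n <= -17))))
So before the loop: (d < 2 ==> ((!(d < 2)) && (d == 4 ==> (forall p_1. (d > 9 || 3*p_1 <= -11))) && ((!(d == 4)) ==> d > 41))) && ((!(d < 2)) ==> ((d == 4 ==> (forall p_1. (d > 2*n + 1 || 3*p_1 <= -11))) && ((!(d == 4)) ==> (d > 6*n + 17 || 9*n <= -17))))
Answer: WP = (d < 2 ==> ((!(d < 2)) && (d == 4 ==> (forall p_1. (d > 9 || 3*p_1 <= -11))) && ((!(d == 4)) ==> d > 41))) && ((!(d < 2)) ==> ((d == 4 ==> (forall p_1. (d > 2*n + 1 || 3*p_1 <= -11))) && ((!(d == 4)) ==> (d > 6*n + 17 || 9*n <= -17))))


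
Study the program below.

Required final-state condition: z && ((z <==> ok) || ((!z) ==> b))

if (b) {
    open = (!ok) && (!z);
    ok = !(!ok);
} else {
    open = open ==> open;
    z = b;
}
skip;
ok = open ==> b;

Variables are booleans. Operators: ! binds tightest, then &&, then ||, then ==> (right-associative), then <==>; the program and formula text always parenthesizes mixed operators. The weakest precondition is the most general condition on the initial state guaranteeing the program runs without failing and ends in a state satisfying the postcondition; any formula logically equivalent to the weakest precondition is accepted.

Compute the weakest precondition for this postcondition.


Working backward. After the program, z && ((z <==> ok) || ((!z) ==> b)) must hold.
Before ok := open ==> b: z && ((z <==> (open ==> b)) || ((!z) ==> b))
Before skip: z && ((z <==> (open ==> b)) || ((!z) ==> b))
Then branch requires z && ((z <==> (((!ok) && (!z)) ==> b)) || ((!z) ==> b)); else branch requires b.
Before the if: (b ==> (z && ((z <==> (((!ok) && (!z)) ==> b)) || ((!z) ==> b)))) && ((!b) ==> b)
Answer: WP = (b ==> (z && ((z <==> (((!ok) && (!z)) ==> b)) || ((!z) ==> b)))) && ((!b) ==> b)


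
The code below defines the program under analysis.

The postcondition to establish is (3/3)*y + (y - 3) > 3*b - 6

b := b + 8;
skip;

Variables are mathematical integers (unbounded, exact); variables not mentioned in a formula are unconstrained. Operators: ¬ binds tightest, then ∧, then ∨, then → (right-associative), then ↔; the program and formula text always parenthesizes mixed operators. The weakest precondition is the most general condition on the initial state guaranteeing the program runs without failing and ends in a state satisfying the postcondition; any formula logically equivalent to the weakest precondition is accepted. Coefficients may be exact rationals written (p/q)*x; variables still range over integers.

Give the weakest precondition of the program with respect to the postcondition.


Working backward. After the program, the postcondition (3/3)*y + (y - 3) > 3*b - 6 must hold; in canonical form it is 2*y > 3*b - 3.
Before skip: 2*y > 3*b - 3
Before b := b + 8: 2*y > 3*b + 21
Answer: WP = 2*y > 3*b + 21


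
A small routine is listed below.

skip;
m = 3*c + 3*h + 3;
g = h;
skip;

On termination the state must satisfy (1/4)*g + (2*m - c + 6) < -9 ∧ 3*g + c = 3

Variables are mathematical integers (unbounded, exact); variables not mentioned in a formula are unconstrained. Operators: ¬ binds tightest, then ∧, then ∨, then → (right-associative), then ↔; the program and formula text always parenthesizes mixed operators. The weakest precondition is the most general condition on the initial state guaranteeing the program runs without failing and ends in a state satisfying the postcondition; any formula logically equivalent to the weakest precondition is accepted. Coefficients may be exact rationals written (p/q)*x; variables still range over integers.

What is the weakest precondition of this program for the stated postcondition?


Working backward. After the program, the postcondition (1/4)*g + (2*m - c + 6) < -9 ∧ 3*g + c = 3 must hold; in canonical form it is (1/4)*g + 2*m < c - 15 ∧ c + 3*g = 3.
Before skip: (1/4)*g + 2*m < c - 15 ∧ c + 3*g = 3
Before g := h: (1/4)*h + 2*m < c - 15 ∧ c + 3*h = 3
Before m := 3*c + 3*h + 3: 5*c + (25/4)*h < -21 ∧ c + 3*h = 3
Before skip: 5*c + (25/4)*h < -21 ∧ c + 3*h = 3
Answer: WP = 5*c + (25/4)*h < -21 ∧ c + 3*h = 3


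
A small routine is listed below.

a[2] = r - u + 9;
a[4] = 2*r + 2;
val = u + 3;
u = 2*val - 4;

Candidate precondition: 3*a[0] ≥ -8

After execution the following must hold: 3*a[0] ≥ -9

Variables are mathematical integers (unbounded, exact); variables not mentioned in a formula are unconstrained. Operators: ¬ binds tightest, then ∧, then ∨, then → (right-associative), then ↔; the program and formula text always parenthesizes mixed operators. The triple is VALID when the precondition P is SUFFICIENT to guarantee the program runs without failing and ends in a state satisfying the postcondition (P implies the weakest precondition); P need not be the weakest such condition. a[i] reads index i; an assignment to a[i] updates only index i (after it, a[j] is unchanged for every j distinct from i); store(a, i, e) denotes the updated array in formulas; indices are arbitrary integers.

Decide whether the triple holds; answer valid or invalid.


Working backward. After the program, 3*a[0] ≥ -9 must hold.
Before u := 2*val - 4: 3*a[0] ≥ -9
Before val := u + 3: 3*a[0] ≥ -9
Before a[4] := 2*r + 2: 3*a[0] ≥ -9
Before a[2] := r - u + 9: 3*a[0] ≥ -9
The weakest precondition is 3*a[0] ≥ -9.
Check whether 3*a[0] ≥ -8 implies it.
Every state satisfying the precondition satisfies the weakest precondition: the implication holds.
Answer: valid


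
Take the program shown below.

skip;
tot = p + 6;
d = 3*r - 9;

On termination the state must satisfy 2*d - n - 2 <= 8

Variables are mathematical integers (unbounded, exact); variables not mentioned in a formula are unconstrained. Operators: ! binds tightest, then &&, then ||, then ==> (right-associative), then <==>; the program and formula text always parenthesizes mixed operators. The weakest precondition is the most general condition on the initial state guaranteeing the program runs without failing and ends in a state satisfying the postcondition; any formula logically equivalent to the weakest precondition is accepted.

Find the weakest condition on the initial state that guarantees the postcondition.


Working backward. After the program, the postcondition 2*d - n - 2 <= 8 must hold; in canonical form it is 2*d <= n + 10.
Before d := 3*r - 9: 6*r <= n + 28
Before tot := p + 6: 6*r <= n + 28
Before skip: 6*r <= n + 28
Answer: WP = 6*r <= n + 28


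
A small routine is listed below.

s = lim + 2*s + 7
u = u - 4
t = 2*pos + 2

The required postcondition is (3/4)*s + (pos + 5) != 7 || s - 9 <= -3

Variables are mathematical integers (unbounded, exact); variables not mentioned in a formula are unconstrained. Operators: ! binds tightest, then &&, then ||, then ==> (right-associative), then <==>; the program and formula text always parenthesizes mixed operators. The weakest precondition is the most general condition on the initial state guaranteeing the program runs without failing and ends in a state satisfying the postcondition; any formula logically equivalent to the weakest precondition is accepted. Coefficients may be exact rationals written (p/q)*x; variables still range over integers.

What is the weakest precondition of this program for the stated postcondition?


Working backward. After the program, the postcondition (3/4)*s + (pos + 5) != 7 || s - 9 <= -3 must hold; in canonical form it is pos + (3/4)*s != 2 || s <= 6.
Before t := 2*pos + 2: pos + (3/4)*s != 2 || s <= 6
Before u := u - 4: pos + (3/4)*s != 2 || s <= 6
Before s := lim + 2*s + 7: (3/4)*lim + pos + (3/2)*s != -13/4 || lim + 2*s <= -1
Answer: WP = (3/4)*lim + pos + (3/2)*s != -13/4 || lim + 2*s <= -1


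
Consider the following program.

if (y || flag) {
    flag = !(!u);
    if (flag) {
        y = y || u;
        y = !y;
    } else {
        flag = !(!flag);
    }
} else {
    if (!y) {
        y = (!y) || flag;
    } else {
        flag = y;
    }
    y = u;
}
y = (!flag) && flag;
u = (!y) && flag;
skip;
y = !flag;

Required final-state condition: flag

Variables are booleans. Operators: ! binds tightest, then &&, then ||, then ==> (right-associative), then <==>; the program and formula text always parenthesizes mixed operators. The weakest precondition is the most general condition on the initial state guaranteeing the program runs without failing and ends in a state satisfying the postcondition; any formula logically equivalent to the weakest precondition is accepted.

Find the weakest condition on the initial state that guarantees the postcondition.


Working backward. After the program, flag must hold.
Before y := !flag: flag
Before skip: flag
Before u := (!y) && flag: flag
Before y := (!flag) && flag: flag
Then branch requires (!u) ==> u; else branch requires (!y) ==> flag.
Before the if: ((y || flag) ==> ((!u) ==> u)) && ((!(y || flag)) ==> ((!y) ==> flag))
Answer: WP = ((y || flag) ==> ((!u) ==> u)) && ((!(y || flag)) ==> ((!y) ==> flag))


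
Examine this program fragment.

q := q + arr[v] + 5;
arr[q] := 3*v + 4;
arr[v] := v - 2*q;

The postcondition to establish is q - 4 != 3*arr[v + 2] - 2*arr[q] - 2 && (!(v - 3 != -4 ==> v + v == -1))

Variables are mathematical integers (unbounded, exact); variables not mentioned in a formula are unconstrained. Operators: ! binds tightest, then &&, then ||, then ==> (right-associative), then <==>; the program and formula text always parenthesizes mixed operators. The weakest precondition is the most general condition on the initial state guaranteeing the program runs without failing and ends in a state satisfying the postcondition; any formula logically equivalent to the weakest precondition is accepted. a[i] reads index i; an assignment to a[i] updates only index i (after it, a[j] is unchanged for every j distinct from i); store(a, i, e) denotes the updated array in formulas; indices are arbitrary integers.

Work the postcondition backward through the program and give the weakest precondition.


Working backward. After the program, the postcondition q - 4 != 3*arr[v + 2] - 2*arr[q] - 2 && (!(v - 3 != -4 ==> v + v == -1)) must hold; in canonical form it is 2*arr[q] + q != 3*arr[v + 2] + 2 && (!(v != -1 ==> 2*v == -1)).
Before arr[v] := v - 2*q: 2*store(arr, v, -2*q + v)[q] + q != 3*store(arr, v, -2*q + v)[v + 2] + 2 && (!(v != -1 ==> 2*v == -1))
Before arr[q] := 3*v + 4: 2*store(store(arr, q, 3*v + 4), v, -2*q + v)[q] + q != 3*store(store(arr, q, 3*v + 4), v, -2*q + v)[v + 2] + 2 && (!(v != -1 ==> 2*v == -1))
Before q := q + arr[v] + 5: arr[v] + 2*store(store(arr, arr[v] + q + 5, 3*v + 4), v, -2*arr[v] - 2*q + v - 10)[arr[v] + q + 5] + q != 3*store(store(arr, arr[v] + q + 5, 3*v + 4), v, -2*arr[v] - 2*q + v - 10)[v + 2] - 3 && (!(v != -1 ==> 2*v == -1))
Answer: WP = arr[v] + 2*store(store(arr, arr[v] + q + 5, 3*v + 4), v, -2*arr[v] - 2*q + v - 10)[arr[v] + q + 5] + q != 3*store(store(arr, arr[v] + q + 5, 3*v + 4), v, -2*arr[v] - 2*q + v - 10)[v + 2] - 3 && (!(v != -1 ==> 2*v == -1))


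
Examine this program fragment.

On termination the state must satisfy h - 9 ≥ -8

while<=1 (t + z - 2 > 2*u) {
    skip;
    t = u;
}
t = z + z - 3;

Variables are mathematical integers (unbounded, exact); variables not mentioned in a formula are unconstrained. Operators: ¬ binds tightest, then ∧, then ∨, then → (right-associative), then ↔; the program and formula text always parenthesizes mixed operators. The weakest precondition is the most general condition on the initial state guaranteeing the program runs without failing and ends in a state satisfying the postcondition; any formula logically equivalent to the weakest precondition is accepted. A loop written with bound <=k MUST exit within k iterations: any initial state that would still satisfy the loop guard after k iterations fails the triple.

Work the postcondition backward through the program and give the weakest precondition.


Working backward. After the program, the postcondition h - 9 ≥ -8 must hold; in canonical form it is h ≥ 1.
Before t := z + z - 3: h ≥ 1
Before the loop (bound <=1), unroll the exhaustion recursion (WP_0 = exit-now case; WP_j = one more guarded iteration, up to j = 1):
  WP_0: (¬(t + z > 2*u + 2)) ∧ h ≥ 1
  WP_1: (t + z > 2*u + 2 → ((¬(z > u + 2)) ∧ h ≥ 1)) ∧ ((¬(t + z > 2*u + 2)) → h ≥ 1)
So before the loop: (t + z > 2*u + 2 → ((¬(z > u + 2)) ∧ h ≥ 1)) ∧ ((¬(t + z > 2*u + 2)) → h ≥ 1)
Answer: WP = (t + z > 2*u + 2 → ((¬(z > u + 2)) ∧ h ≥ 1)) ∧ ((¬(t + z > 2*u + 2)) → h ≥ 1)


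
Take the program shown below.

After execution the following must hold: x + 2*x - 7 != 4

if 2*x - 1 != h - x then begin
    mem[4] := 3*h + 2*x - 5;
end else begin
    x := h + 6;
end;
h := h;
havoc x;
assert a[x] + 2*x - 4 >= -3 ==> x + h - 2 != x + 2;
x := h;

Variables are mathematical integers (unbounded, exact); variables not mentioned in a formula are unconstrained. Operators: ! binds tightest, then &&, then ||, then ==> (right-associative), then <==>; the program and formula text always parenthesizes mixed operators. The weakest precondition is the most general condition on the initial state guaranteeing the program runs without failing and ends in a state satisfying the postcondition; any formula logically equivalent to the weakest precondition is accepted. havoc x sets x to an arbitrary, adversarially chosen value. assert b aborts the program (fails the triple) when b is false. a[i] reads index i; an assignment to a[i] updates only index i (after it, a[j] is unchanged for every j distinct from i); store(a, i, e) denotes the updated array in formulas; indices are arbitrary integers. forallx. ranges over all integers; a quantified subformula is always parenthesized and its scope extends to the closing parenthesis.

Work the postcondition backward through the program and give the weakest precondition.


Working backward. After the program, the postcondition x + 2*x - 7 != 4 must hold; in canonical form it is 3*x != 11.
Before x := h: 3*h != 11
Before assert a[x] + 2*x - 4 >= -3 ==> x + h - 2 != x + 2: (a[x] + 2*x >= 1 ==> h != 4) && 3*h != 11
Before havoc x: forall x_1. ((a[x_1] + 2*x_1 >= 1 ==> h != 4) && 3*h != 11)
Before h := h: forall x_1. ((a[x_1] + 2*x_1 >= 1 ==> h != 4) && 3*h != 11)
Then branch requires forall x_1. ((a[x_1] + 2*x_1 >= 1 ==> h != 4) && 3*h != 11); else branch requires forall x_1. ((a[x_1] + 2*x_1 >= 1 ==> h != 4) && 3*h != 11).
Before the if: (3*x != h + 1 ==> (forall x_1. ((a[x_1] + 2*x_1 >= 1 ==> h != 4) && 3*h != 11))) && ((!(3*x != h + 1)) ==> (forall x_1. ((a[x_1] + 2*x_1 >= 1 ==> h != 4) && 3*h != 11)))
Answer: WP = (3*x != h + 1 ==> (forall x_1. ((a[x_1] + 2*x_1 >= 1 ==> h != 4) && 3*h != 11))) && ((!(3*x != h + 1)) ==> (forall x_1. ((a[x_1] + 2*x_1 >= 1 ==> h != 4) && 3*h != 11)))


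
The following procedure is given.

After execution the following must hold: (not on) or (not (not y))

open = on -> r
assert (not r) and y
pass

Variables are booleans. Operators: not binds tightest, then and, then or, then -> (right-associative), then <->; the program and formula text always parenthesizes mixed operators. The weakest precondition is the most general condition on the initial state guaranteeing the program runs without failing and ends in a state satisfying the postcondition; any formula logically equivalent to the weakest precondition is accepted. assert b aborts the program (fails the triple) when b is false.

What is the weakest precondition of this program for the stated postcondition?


Working backward. After the program, the postcondition (not on) or (not (not y)) must hold; in canonical form it is (not on) or y.
Before skip: (not on) or y
Before assert (not r) and y: (not r) and y and ((not on) or y)
Before open := on -> r: (not r) and y and ((not on) or y)
Answer: WP = (not r) and y and ((not on) or y)


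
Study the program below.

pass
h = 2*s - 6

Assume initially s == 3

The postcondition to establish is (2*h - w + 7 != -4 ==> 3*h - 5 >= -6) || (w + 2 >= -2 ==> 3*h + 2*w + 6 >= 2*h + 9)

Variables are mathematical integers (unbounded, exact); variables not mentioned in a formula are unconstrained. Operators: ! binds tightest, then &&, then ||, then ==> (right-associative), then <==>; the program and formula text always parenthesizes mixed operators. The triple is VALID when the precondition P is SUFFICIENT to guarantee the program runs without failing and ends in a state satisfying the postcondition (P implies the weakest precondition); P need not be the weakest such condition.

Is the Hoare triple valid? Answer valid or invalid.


Working backward. After the program, the postcondition (2*h - w + 7 != -4 ==> 3*h - 5 >= -6) || (w + 2 >= -2 ==> 3*h + 2*w + 6 >= 2*h + 9) must hold; in canonical form it is (2*h != w - 11 ==> 3*h >= -1) || (w >= -4 ==> h + 2*w >= 3).
Before h := 2*s - 6: (4*s != w + 1 ==> 6*s >= 17) || (w >= -4 ==> 2*s + 2*w >= 9)
Before skip: (4*s != w + 1 ==> 6*s >= 17) || (w >= -4 ==> 2*s + 2*w >= 9)
The weakest precondition is (4*s != w + 1 ==> 6*s >= 17) || (w >= -4 ==> 2*s + 2*w >= 9).
Check whether s == 3 implies it.
Every state satisfying the precondition satisfies the weakest precondition: the implication holds.
Answer: valid


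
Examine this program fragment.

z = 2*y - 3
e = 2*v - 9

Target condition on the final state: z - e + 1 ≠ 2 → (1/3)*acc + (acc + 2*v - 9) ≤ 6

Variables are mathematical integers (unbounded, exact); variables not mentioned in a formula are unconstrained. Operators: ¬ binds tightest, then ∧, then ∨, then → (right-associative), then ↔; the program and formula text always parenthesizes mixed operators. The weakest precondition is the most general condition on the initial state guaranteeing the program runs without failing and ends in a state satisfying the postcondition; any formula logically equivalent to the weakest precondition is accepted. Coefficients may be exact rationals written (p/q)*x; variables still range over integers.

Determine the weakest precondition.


Working backward. After the program, the postcondition z - e + 1 ≠ 2 → (1/3)*acc + (acc + 2*v - 9) ≤ 6 must hold; in canonical form it is z ≠ e + 1 → (4/3)*acc + 2*v ≤ 15.
Before e := 2*v - 9: z ≠ 2*v - 8 → (4/3)*acc + 2*v ≤ 15
Before z := 2*y - 3: 2*y ≠ 2*v - 5 → (4/3)*acc + 2*v ≤ 15
Answer: WP = 2*y ≠ 2*v - 5 → (4/3)*acc + 2*v ≤ 15


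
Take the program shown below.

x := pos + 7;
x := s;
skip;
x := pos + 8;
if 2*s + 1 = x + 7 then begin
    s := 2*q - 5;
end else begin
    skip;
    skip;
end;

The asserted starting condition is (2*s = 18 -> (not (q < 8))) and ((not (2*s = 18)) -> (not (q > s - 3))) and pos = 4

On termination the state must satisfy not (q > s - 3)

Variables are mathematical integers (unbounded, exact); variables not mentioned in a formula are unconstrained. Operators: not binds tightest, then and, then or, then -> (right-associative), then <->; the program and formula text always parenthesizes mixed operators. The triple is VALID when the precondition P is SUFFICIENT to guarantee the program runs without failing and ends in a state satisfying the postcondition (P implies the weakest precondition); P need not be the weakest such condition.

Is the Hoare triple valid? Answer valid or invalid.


Working backward. After the program, not (q > s - 3) must hold.
Then branch requires not (q < 8); else branch requires not (q > s - 3).
Before the if: (2*s = x + 6 -> (not (q < 8))) and ((not (2*s = x + 6)) -> (not (q > s - 3)))
Before x := pos + 8: (2*s = pos + 14 -> (not (q < 8))) and ((not (2*s = pos + 14)) -> (not (q > s - 3)))
Before skip: (2*s = pos + 14 -> (not (q < 8))) and ((not (2*s = pos + 14)) -> (not (q > s - 3)))
Before x := s: (2*s = pos + 14 -> (not (q < 8))) and ((not (2*s = pos + 14)) -> (not (q > s - 3)))
Before x := pos + 7: (2*s = pos + 14 -> (not (q < 8))) and ((not (2*s = pos + 14)) -> (not (q > s - 3)))
The weakest precondition is (2*s = pos + 14 -> (not (q < 8))) and ((not (2*s = pos + 14)) -> (not (q > s - 3))).
Check whether (2*s = 18 -> (not (q < 8))) and ((not (2*s = 18)) -> (not (q > s - 3))) and pos = 4 implies it.
Every state satisfying the precondition satisfies the weakest precondition: the implication holds.
Answer: valid
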